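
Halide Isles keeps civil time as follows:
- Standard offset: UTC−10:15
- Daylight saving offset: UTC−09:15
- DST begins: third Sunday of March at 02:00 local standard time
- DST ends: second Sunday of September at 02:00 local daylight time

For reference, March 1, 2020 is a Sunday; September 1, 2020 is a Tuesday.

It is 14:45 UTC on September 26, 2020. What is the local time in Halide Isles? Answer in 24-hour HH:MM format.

04:30

1 March 2020 is a Sunday, so the first Sunday is March 1 and the third is March 15.
1 September 2020 is a Tuesday, so the first Sunday is September 6 and the second is September 13.
At the standard offset (UTC−10:15), 14:45 UTC − 10h15m = 04:30 Halide Isles standard time.
Daylight saving runs 15 March – 13 September; the standard-time date in Halide Isles, September 26, 2020, is outside that window, so Halide Isles is on standard time at UTC−10:15.
14:45 UTC − 10h15m = 04:30 local.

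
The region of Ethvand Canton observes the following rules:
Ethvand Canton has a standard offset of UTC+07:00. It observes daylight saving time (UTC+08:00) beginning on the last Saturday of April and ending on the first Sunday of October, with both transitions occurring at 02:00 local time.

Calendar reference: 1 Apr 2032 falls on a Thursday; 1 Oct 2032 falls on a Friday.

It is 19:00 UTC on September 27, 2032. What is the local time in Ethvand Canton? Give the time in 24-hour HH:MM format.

03:00

1 April 2032 is a Thursday, so Saturdays fall on 3, 10, 17, 24; the last is April 24.
1 October 2032 is a Friday, so the first Sunday is October 3.
At the standard offset (UTC+07:00), 19:00 UTC + 7h = 02:00 Ethvand Canton standard time (rolling into the next day, 28 September 2032).
The standard-time date in Ethvand Canton, September 28, 2032, falls between 24 April and 3 October, so daylight saving is in effect and Ethvand Canton is at UTC+08:00.
19:00 UTC + 8h = 03:00 local (rolling into the next day, 28 September 2032).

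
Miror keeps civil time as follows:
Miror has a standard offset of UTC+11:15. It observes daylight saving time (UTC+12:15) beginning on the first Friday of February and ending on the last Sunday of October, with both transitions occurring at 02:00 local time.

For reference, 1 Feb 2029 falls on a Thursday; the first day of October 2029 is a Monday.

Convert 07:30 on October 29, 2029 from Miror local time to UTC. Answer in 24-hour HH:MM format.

20:15

1 February 2029 is a Thursday, so the first Friday is February 2.
1 October 2029 is a Monday, so Sundays fall on 7, 14, 21, 28; the last is October 28.
October 29, 2029 is outside the daylight-saving period (2 February – 28 October), so Miror is on standard time, UTC+11:15.
07:30 local − 11h15m = 20:15 UTC (rolling into the previous day, 28 October 2029).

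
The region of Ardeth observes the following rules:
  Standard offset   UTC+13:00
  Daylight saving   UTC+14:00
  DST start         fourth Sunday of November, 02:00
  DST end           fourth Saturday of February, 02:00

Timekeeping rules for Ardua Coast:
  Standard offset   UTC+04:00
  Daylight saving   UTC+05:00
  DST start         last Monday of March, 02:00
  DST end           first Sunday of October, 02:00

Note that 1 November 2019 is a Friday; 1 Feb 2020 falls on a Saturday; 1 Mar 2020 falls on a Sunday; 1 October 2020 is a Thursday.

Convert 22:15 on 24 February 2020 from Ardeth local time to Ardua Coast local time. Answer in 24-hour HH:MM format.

1 November 2019 is a Friday, so the first Sunday is November 3 and the fourth is November 24.
1 February 2020 is a Saturday, so the first Saturday is February 1 and the fourth is February 22.
24 February 2020 does not fall between 24 November 2019 and 22 February 2020, so daylight saving is not in effect and Ardeth is at UTC+13:00.
22:15 Ardeth − 13h = 09:15 UTC.
1 March 2020 is a Sunday, so Mondays fall on 2, 9, 16, 23, 30; the last is March 30.
1 October 2020 is a Thursday, so the first Sunday is October 4.
At the standard offset (UTC+04:00), 09:15 UTC + 4h = 13:15 Ardua Coast standard time.
The standard-time date in Ardua Coast, 24 February 2020, is outside the daylight-saving period (30 March – 4 October), so Ardua Coast is on standard time, UTC+04:00.
09:15 UTC + 4h = 13:15 Ardua Coast.

13:15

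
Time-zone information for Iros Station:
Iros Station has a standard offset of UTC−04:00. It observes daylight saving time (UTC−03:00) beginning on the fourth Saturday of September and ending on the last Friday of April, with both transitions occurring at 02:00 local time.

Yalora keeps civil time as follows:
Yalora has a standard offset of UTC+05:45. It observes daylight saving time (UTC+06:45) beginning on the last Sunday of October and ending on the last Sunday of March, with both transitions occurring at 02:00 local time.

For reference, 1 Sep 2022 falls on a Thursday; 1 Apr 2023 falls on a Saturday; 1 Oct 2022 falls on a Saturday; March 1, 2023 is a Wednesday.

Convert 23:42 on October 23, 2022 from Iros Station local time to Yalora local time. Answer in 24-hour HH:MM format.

1 September 2022 is a Thursday, so the first Saturday is September 3 and the fourth is September 24.
1 April 2023 is a Saturday, so Fridays fall on 7, 14, 21, 28; the last is April 28.
October 23, 2022 falls between 24 September 2022 and 28 April 2023, so daylight saving is in effect and Iros Station is at UTC−03:00.
23:42 Iros Station + 3h = 02:42 UTC (rolling into the next day, 24 October 2022).
1 October 2022 is a Saturday, so Sundays fall on 2, 9, 16, 23, 30; the last is October 30.
1 March 2023 is a Wednesday, so Sundays fall on 5, 12, 19, 26; the last is March 26.
At the standard offset (UTC+05:45), 02:42 UTC + 5h45m = 08:27 Yalora standard time.
The standard-time date in Yalora, October 24, 2022, is outside the daylight-saving period (30 October 2022 – 26 March 2023), so Yalora is on standard time, UTC+05:45.
02:42 UTC + 5h45m = 08:27 Yalora.

08:27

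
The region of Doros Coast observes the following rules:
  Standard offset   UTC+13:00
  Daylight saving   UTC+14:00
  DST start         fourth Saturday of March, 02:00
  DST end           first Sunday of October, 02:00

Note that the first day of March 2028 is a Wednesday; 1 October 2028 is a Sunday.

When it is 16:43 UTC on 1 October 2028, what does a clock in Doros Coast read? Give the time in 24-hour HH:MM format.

1 March 2028 is a Wednesday, so the first Saturday is March 4 and the fourth is March 25.
1 October 2028 is a Sunday, so the first Sunday is October 1.
At the standard offset (UTC+13:00), 16:43 UTC + 13h = 05:43 Doros Coast standard time (rolling into the next day, 2 October 2028).
The standard-time date in Doros Coast, 2 October 2028, does not fall between 25 March and 1 October, so daylight saving is not in effect and Doros Coast is at UTC+13:00.
16:43 UTC + 13h = 05:43 local (rolling into the next day, 2 October 2028).

05:43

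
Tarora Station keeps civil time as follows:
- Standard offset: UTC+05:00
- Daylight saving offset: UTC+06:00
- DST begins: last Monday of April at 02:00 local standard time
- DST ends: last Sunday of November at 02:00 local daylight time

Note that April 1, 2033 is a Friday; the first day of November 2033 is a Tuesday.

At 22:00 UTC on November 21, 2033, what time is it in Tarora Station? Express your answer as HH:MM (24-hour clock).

04:00

1 April 2033 is a Friday, so Mondays fall on 4, 11, 18, 25; the last is April 25.
1 November 2033 is a Tuesday, so Sundays fall on 6, 13, 20, 27; the last is November 27.
At the standard offset (UTC+05:00), 22:00 UTC + 5h = 03:00 Tarora Station standard time (rolling into the next day, 22 November 2033).
The standard-time date in Tarora Station, November 22, 2033, lies within the daylight-saving period (25 April – 27 November), so Tarora Station is on daylight time, UTC+06:00.
22:00 UTC + 6h = 04:00 local (rolling into the next day, 22 November 2033).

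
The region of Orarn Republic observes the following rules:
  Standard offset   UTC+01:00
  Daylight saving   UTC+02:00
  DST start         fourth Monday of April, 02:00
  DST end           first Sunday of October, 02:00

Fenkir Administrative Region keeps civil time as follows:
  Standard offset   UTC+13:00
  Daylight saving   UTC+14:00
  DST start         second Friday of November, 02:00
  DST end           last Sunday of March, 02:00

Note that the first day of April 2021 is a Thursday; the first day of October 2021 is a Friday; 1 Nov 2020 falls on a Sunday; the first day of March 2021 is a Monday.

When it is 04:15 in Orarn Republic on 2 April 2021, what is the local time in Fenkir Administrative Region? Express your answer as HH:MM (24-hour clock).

1 April 2021 is a Thursday, so the first Monday is April 5 and the fourth is April 26.
1 October 2021 is a Friday, so the first Sunday is October 3.
2 April 2021 does not fall between 26 April and 3 October, so daylight saving is not in effect and Orarn Republic is at UTC+01:00.
04:15 Orarn Republic − 1h = 03:15 UTC.
1 November 2020 is a Sunday, so the first Friday is November 6 and the second is November 13.
1 March 2021 is a Monday, so Sundays fall on 7, 14, 21, 28; the last is March 28.
At the standard offset (UTC+13:00), 03:15 UTC + 13h = 16:15 Fenkir Administrative Region standard time.
Daylight saving runs 13 November 2020 – 28 March 2021; the standard-time date in Fenkir Administrative Region, 2 April 2021, is outside that window, so Fenkir Administrative Region is on standard time at UTC+13:00.
03:15 UTC + 13h = 16:15 Fenkir Administrative Region.

16:15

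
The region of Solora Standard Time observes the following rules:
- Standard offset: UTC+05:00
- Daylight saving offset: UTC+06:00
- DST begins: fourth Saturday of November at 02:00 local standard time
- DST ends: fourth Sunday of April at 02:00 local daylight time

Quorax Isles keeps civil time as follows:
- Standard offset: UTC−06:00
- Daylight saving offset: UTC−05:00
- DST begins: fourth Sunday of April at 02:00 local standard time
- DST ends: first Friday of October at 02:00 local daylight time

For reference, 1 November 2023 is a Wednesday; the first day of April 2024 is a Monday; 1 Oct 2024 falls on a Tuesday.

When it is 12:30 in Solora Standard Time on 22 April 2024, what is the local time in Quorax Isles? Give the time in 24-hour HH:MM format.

1 November 2023 is a Wednesday, so the first Saturday is November 4 and the fourth is November 25.
1 April 2024 is a Monday, so the first Sunday is April 7 and the fourth is April 28.
22 April 2024 falls between 25 November 2023 and 28 April 2024, so daylight saving is in effect and Solora Standard Time is at UTC+06:00.
12:30 Solora Standard Time − 6h = 06:30 UTC.
1 April 2024 is a Monday, so the first Sunday is April 7 and the fourth is April 28.
1 October 2024 is a Tuesday, so the first Friday is October 4.
At the standard offset (UTC−06:00), 06:30 UTC − 6h = 00:30 Quorax Isles standard time.
Daylight saving runs 28 April – 4 October; the standard-time date in Quorax Isles, 22 April 2024, is outside that window, so Quorax Isles is on standard time at UTC−06:00.
06:30 UTC − 6h = 00:30 Quorax Isles.

00:30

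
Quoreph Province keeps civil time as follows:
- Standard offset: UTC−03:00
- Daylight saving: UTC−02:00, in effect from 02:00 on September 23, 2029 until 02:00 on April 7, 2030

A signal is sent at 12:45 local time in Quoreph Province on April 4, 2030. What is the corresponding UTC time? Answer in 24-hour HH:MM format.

14:45

Daylight saving runs 23 September 2029 – 7 April 2030; April 4, 2030 is inside that window, so Quoreph Province is at UTC−02:00.
12:45 local + 2h = 14:45 UTC.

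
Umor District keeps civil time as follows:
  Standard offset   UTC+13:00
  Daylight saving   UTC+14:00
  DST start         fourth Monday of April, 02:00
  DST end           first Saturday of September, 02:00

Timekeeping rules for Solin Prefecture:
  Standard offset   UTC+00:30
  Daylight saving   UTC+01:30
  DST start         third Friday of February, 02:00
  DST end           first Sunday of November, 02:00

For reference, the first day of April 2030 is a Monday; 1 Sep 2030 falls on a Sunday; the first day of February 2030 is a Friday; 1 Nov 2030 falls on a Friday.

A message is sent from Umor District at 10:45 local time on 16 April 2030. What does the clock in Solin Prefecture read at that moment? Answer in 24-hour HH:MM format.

23:15

1 April 2030 is a Monday, so the first Monday is April 1 and the fourth is April 22.
1 September 2030 is a Sunday, so the first Saturday is September 7.
16 April 2030 is outside the daylight-saving period (22 April – 7 September), so Umor District is on standard time, UTC+13:00.
10:45 Umor District − 13h = 21:45 UTC (rolling into the previous day, 15 April 2030).
1 February 2030 is a Friday, so the first Friday is February 1 and the third is February 15.
1 November 2030 is a Friday, so the first Sunday is November 3.
At the standard offset (UTC+00:30), 21:45 UTC + 0h30m = 22:15 Solin Prefecture standard time.
Daylight saving runs 15 February – 3 November; the standard-time date in Solin Prefecture, 15 April 2030, is inside that window, so Solin Prefecture is at UTC+01:30.
21:45 UTC + 1h30m = 23:15 Solin Prefecture.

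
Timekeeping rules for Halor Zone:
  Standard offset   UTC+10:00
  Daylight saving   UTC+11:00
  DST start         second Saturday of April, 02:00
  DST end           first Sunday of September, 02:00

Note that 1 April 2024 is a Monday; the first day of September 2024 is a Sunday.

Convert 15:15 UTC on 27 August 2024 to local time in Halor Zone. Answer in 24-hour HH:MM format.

1 April 2024 is a Monday, so the first Saturday is April 6 and the second is April 13.
1 September 2024 is a Sunday, so the first Sunday is September 1.
At the standard offset (UTC+10:00), 15:15 UTC + 10h = 01:15 Halor Zone standard time (rolling into the next day, 28 August 2024).
The standard-time date in Halor Zone, 28 August 2024, lies within the daylight-saving period (13 April – 1 September), so Halor Zone is on daylight time, UTC+11:00.
15:15 UTC + 11h = 02:15 local (rolling into the next day, 28 August 2024).

02:15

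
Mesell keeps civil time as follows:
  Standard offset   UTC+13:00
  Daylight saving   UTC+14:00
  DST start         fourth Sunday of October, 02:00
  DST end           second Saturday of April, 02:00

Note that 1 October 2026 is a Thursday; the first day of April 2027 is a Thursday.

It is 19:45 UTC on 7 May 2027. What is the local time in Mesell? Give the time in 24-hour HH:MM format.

08:45

1 October 2026 is a Thursday, so the first Sunday is October 4 and the fourth is October 25.
1 April 2027 is a Thursday, so the first Saturday is April 3 and the second is April 10.
At the standard offset (UTC+13:00), 19:45 UTC + 13h = 08:45 Mesell standard time (rolling into the next day, 8 May 2027).
The standard-time date in Mesell, 8 May 2027, does not fall between 25 October 2026 and 10 April 2027, so daylight saving is not in effect and Mesell is at UTC+13:00.
19:45 UTC + 13h = 08:45 local (rolling into the next day, 8 May 2027).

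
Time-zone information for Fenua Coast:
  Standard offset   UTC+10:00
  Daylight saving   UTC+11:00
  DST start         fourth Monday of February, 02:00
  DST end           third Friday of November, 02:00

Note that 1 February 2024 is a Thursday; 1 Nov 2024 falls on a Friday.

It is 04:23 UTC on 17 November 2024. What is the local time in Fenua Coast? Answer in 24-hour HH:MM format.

14:23

1 February 2024 is a Thursday, so the first Monday is February 5 and the fourth is February 26.
1 November 2024 is a Friday, so the first Friday is November 1 and the third is November 15.
At the standard offset (UTC+10:00), 04:23 UTC + 10h = 14:23 Fenua Coast standard time.
The standard-time date in Fenua Coast, 17 November 2024, is outside the daylight-saving period (26 February – 15 November), so Fenua Coast is on standard time, UTC+10:00.
04:23 UTC + 10h = 14:23 local.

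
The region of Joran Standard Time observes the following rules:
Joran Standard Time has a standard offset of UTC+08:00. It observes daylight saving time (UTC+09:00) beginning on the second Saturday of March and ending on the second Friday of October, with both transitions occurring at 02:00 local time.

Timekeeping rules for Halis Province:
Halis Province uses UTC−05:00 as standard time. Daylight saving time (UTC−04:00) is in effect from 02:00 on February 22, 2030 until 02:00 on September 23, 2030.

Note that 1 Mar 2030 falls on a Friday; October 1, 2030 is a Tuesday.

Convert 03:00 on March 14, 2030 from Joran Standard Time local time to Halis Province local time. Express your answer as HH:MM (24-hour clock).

1 March 2030 is a Friday, so the first Saturday is March 2 and the second is March 9.
1 October 2030 is a Tuesday, so the first Friday is October 4 and the second is October 11.
March 14, 2030 lies within the daylight-saving period (9 March – 11 October), so Joran Standard Time is on daylight time, UTC+09:00.
03:00 Joran Standard Time − 9h = 18:00 UTC (rolling into the previous day, 13 March 2030).
At the standard offset (UTC−05:00), 18:00 UTC − 5h = 13:00 Halis Province standard time.
The standard-time date in Halis Province, March 13, 2030, lies within the daylight-saving period (22 February – 23 September), so Halis Province is on daylight time, UTC−04:00.
18:00 UTC − 4h = 14:00 Halis Province.

14:00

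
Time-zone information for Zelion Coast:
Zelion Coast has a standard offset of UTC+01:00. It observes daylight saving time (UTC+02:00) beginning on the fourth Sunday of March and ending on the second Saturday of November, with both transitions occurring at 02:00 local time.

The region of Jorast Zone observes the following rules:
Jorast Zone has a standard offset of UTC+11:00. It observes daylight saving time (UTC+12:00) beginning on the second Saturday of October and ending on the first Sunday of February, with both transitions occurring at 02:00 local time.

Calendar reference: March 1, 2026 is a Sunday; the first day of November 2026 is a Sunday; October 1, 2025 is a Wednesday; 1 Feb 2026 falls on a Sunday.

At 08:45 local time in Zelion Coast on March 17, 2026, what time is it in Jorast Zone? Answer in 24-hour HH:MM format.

18:45

1 March 2026 is a Sunday, so the first Sunday is March 1 and the fourth is March 22.
1 November 2026 is a Sunday, so the first Saturday is November 7 and the second is November 14.
March 17, 2026 is outside the daylight-saving period (22 March – 14 November), so Zelion Coast is on standard time, UTC+01:00.
08:45 Zelion Coast − 1h = 07:45 UTC.
1 October 2025 is a Wednesday, so the first Saturday is October 4 and the second is October 11.
1 February 2026 is a Sunday, so the first Sunday is February 1.
At the standard offset (UTC+11:00), 07:45 UTC + 11h = 18:45 Jorast Zone standard time.
Daylight saving runs 11 October 2025 – 1 February 2026; the standard-time date in Jorast Zone, March 17, 2026, is outside that window, so Jorast Zone is on standard time at UTC+11:00.
07:45 UTC + 11h = 18:45 Jorast Zone.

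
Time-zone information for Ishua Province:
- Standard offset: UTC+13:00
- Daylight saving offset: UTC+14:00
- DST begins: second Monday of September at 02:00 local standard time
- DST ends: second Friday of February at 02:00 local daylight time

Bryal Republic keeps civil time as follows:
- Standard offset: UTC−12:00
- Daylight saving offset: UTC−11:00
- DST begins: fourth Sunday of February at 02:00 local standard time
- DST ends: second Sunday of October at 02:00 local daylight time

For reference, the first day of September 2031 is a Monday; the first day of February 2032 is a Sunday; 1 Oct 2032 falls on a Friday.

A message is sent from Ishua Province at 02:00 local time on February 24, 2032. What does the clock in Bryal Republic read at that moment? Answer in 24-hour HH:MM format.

02:00

1 September 2031 is a Monday, so the first Monday is September 1 and the second is September 8.
1 February 2032 is a Sunday, so the first Friday is February 6 and the second is February 13.
February 24, 2032 is outside the daylight-saving period (8 September 2031 – 13 February 2032), so Ishua Province is on standard time, UTC+13:00.
02:00 Ishua Province − 13h = 13:00 UTC (rolling into the previous day, 23 February 2032).
1 February 2032 is a Sunday, so the first Sunday is February 1 and the fourth is February 22.
1 October 2032 is a Friday, so the first Sunday is October 3 and the second is October 10.
At the standard offset (UTC−12:00), 13:00 UTC − 12h = 01:00 Bryal Republic standard time.
The standard-time date in Bryal Republic, February 23, 2032, lies within the daylight-saving period (22 February – 10 October), so Bryal Republic is on daylight time, UTC−11:00.
13:00 UTC − 11h = 02:00 Bryal Republic.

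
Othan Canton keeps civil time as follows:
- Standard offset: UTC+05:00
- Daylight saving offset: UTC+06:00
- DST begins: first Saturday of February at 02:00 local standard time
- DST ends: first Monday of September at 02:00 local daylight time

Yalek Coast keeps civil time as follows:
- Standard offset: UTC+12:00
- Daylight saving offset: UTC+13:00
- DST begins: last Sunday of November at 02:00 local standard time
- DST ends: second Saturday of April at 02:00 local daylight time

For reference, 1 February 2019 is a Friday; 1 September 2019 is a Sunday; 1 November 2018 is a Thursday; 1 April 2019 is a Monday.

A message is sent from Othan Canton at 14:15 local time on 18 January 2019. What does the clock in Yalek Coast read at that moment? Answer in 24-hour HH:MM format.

22:15

1 February 2019 is a Friday, so the first Saturday is February 2.
1 September 2019 is a Sunday, so the first Monday is September 2.
18 January 2019 is outside the daylight-saving period (2 February – 2 September), so Othan Canton is on standard time, UTC+05:00.
14:15 Othan Canton − 5h = 09:15 UTC.
1 November 2018 is a Thursday, so Sundays fall on 4, 11, 18, 25; the last is November 25.
1 April 2019 is a Monday, so the first Saturday is April 6 and the second is April 13.
At the standard offset (UTC+12:00), 09:15 UTC + 12h = 21:15 Yalek Coast standard time.
Daylight saving runs 25 November 2018 – 13 April 2019; the standard-time date in Yalek Coast, 18 January 2019, is inside that window, so Yalek Coast is at UTC+13:00.
09:15 UTC + 13h = 22:15 Yalek Coast.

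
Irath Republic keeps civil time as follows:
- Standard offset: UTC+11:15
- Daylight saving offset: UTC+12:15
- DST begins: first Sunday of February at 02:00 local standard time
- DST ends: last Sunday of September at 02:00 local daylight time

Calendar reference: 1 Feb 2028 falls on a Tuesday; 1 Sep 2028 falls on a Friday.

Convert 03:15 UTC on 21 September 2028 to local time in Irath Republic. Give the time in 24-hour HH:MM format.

15:30

1 February 2028 is a Tuesday, so the first Sunday is February 6.
1 September 2028 is a Friday, so Sundays fall on 3, 10, 17, 24; the last is September 24.
At the standard offset (UTC+11:15), 03:15 UTC + 11h15m = 14:30 Irath Republic standard time.
The standard-time date in Irath Republic, 21 September 2028, lies within the daylight-saving period (6 February – 24 September), so Irath Republic is on daylight time, UTC+12:15.
03:15 UTC + 12h15m = 15:30 local.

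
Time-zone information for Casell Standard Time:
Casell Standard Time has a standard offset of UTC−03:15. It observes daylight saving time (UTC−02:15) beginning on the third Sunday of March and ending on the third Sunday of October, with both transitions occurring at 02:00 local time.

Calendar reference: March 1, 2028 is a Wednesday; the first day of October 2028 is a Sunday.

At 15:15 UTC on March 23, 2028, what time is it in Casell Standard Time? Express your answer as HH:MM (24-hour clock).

1 March 2028 is a Wednesday, so the first Sunday is March 5 and the third is March 19.
1 October 2028 is a Sunday, so the first Sunday is October 1 and the third is October 15.
At the standard offset (UTC−03:15), 15:15 UTC − 3h15m = 12:00 Casell Standard Time standard time.
The standard-time date in Casell Standard Time, March 23, 2028, falls between 19 March and 15 October, so daylight saving is in effect and Casell Standard Time is at UTC−02:15.
15:15 UTC − 2h15m = 13:00 local.

13:00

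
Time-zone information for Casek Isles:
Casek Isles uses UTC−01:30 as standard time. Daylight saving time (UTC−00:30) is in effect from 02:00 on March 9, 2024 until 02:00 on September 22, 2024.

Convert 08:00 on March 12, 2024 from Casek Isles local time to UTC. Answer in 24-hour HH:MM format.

March 12, 2024 falls between 9 March and 22 September, so daylight saving is in effect and Casek Isles is at UTC−00:30.
08:00 local + 0h30m = 08:30 UTC.

08:30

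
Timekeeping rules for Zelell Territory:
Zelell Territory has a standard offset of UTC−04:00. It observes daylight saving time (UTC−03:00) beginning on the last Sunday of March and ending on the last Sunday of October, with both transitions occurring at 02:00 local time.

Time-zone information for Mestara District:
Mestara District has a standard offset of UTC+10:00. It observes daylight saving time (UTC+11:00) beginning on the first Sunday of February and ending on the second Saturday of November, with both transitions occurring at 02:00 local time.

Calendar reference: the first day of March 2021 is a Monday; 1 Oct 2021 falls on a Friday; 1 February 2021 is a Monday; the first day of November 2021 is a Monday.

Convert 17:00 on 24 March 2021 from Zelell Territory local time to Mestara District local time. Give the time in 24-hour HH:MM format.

1 March 2021 is a Monday, so Sundays fall on 7, 14, 21, 28; the last is March 28.
1 October 2021 is a Friday, so Sundays fall on 3, 10, 17, 24, 31; the last is October 31.
Daylight saving runs 28 March – 31 October; 24 March 2021 is outside that window, so Zelell Territory is on standard time at UTC−04:00.
17:00 Zelell Territory + 4h = 21:00 UTC.
1 February 2021 is a Monday, so the first Sunday is February 7.
1 November 2021 is a Monday, so the first Saturday is November 6 and the second is November 13.
At the standard offset (UTC+10:00), 21:00 UTC + 10h = 07:00 Mestara District standard time (rolling into the next day, 25 March 2021).
Daylight saving runs 7 February – 13 November; the standard-time date in Mestara District, 25 March 2021, is inside that window, so Mestara District is at UTC+11:00.
21:00 UTC + 11h = 08:00 Mestara District (rolling into the next day, 25 March 2021).

08:00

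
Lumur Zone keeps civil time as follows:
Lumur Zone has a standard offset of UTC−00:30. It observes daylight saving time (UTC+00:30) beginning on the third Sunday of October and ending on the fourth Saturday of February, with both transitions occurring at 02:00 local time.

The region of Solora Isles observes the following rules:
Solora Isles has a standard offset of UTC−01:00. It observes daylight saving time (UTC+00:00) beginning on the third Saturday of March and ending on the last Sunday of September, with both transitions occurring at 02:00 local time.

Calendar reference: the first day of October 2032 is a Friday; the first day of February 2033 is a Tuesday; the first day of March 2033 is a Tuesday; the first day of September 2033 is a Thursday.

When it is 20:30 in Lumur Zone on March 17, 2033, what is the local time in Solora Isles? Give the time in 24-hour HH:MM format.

1 October 2032 is a Friday, so the first Sunday is October 3 and the third is October 17.
1 February 2033 is a Tuesday, so the first Saturday is February 5 and the fourth is February 26.
March 17, 2033 does not fall between 17 October 2032 and 26 February 2033, so daylight saving is not in effect and Lumur Zone is at UTC−00:30.
20:30 Lumur Zone + 0h30m = 21:00 UTC.
1 March 2033 is a Tuesday, so the first Saturday is March 5 and the third is March 19.
1 September 2033 is a Thursday, so Sundays fall on 4, 11, 18, 25; the last is September 25.
At the standard offset (UTC−01:00), 21:00 UTC − 1h = 20:00 Solora Isles standard time.
The standard-time date in Solora Isles, March 17, 2033, does not fall between 19 March and 25 September, so daylight saving is not in effect and Solora Isles is at UTC−01:00.
21:00 UTC − 1h = 20:00 Solora Isles.

20:00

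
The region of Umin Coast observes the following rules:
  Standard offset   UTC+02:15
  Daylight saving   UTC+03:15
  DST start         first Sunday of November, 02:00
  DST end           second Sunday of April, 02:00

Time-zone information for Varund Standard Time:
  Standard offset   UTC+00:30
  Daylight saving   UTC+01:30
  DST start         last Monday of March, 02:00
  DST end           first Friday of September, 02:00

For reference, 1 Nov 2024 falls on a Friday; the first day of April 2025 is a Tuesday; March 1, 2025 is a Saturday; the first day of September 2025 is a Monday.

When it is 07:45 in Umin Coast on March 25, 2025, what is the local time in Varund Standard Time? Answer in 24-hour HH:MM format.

1 November 2024 is a Friday, so the first Sunday is November 3.
1 April 2025 is a Tuesday, so the first Sunday is April 6 and the second is April 13.
March 25, 2025 lies within the daylight-saving period (3 November 2024 – 13 April 2025), so Umin Coast is on daylight time, UTC+03:15.
07:45 Umin Coast − 3h15m = 04:30 UTC.
1 March 2025 is a Saturday, so Mondays fall on 3, 10, 17, 24, 31; the last is March 31.
1 September 2025 is a Monday, so the first Friday is September 5.
At the standard offset (UTC+00:30), 04:30 UTC + 0h30m = 05:00 Varund Standard Time standard time.
The standard-time date in Varund Standard Time, March 25, 2025, is outside the daylight-saving period (31 March – 5 September), so Varund Standard Time is on standard time, UTC+00:30.
04:30 UTC + 0h30m = 05:00 Varund Standard Time.

05:00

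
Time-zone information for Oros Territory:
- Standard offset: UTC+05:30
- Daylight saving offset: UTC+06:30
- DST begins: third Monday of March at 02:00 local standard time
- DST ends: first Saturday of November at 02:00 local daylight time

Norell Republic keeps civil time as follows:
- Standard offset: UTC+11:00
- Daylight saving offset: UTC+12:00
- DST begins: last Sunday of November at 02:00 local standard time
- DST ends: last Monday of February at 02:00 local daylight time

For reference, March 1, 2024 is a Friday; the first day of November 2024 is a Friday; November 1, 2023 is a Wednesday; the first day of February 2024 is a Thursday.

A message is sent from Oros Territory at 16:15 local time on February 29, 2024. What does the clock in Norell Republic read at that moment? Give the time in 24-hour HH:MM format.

21:45

1 March 2024 is a Friday, so the first Monday is March 4 and the third is March 18.
1 November 2024 is a Friday, so the first Saturday is November 2.
February 29, 2024 is outside the daylight-saving period (18 March – 2 November), so Oros Territory is on standard time, UTC+05:30.
16:15 Oros Territory − 5h30m = 10:45 UTC.
1 November 2023 is a Wednesday, so Sundays fall on 5, 12, 19, 26; the last is November 26.
1 February 2024 is a Thursday, so Mondays fall on 5, 12, 19, 26; the last is February 26.
At the standard offset (UTC+11:00), 10:45 UTC + 11h = 21:45 Norell Republic standard time.
Daylight saving runs 26 November 2023 – 26 February 2024; the standard-time date in Norell Republic, February 29, 2024, is outside that window, so Norell Republic is on standard time at UTC+11:00.
10:45 UTC + 11h = 21:45 Norell Republic.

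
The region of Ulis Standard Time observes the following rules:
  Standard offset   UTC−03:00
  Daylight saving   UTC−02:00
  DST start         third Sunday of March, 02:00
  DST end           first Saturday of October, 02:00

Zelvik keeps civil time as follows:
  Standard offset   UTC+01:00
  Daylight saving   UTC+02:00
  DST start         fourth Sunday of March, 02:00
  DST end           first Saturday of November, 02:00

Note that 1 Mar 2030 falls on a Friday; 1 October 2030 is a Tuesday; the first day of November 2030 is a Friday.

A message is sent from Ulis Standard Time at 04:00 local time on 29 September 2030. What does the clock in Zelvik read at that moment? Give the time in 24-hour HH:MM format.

1 March 2030 is a Friday, so the first Sunday is March 3 and the third is March 17.
1 October 2030 is a Tuesday, so the first Saturday is October 5.
29 September 2030 falls between 17 March and 5 October, so daylight saving is in effect and Ulis Standard Time is at UTC−02:00.
04:00 Ulis Standard Time + 2h = 06:00 UTC.
1 March 2030 is a Friday, so the first Sunday is March 3 and the fourth is March 24.
1 November 2030 is a Friday, so the first Saturday is November 2.
At the standard offset (UTC+01:00), 06:00 UTC + 1h = 07:00 Zelvik standard time.
The standard-time date in Zelvik, 29 September 2030, lies within the daylight-saving period (24 March – 2 November), so Zelvik is on daylight time, UTC+02:00.
06:00 UTC + 2h = 08:00 Zelvik.

08:00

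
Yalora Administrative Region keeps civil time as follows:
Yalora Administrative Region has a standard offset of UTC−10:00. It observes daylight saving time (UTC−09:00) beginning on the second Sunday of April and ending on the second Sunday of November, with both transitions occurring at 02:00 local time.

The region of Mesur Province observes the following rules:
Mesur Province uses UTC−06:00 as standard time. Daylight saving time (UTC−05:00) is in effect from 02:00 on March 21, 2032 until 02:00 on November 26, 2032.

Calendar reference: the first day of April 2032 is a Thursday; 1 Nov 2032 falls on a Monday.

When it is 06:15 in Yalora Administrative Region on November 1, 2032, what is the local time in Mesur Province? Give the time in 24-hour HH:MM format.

1 April 2032 is a Thursday, so the first Sunday is April 4 and the second is April 11.
1 November 2032 is a Monday, so the first Sunday is November 7 and the second is November 14.
November 1, 2032 lies within the daylight-saving period (11 April – 14 November), so Yalora Administrative Region is on daylight time, UTC−09:00.
06:15 Yalora Administrative Region + 9h = 15:15 UTC.
At the standard offset (UTC−06:00), 15:15 UTC − 6h = 09:15 Mesur Province standard time.
The standard-time date in Mesur Province, November 1, 2032, lies within the daylight-saving period (21 March – 26 November), so Mesur Province is on daylight time, UTC−05:00.
15:15 UTC − 5h = 10:15 Mesur Province.

10:15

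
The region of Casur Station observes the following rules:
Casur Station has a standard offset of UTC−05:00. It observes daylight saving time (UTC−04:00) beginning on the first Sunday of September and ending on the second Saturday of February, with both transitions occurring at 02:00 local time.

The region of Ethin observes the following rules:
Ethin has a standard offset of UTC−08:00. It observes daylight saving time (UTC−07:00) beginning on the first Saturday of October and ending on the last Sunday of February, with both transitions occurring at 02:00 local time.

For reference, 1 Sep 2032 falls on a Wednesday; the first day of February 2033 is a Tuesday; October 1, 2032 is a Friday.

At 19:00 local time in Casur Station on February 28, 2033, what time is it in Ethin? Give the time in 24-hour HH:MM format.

1 September 2032 is a Wednesday, so the first Sunday is September 5.
1 February 2033 is a Tuesday, so the first Saturday is February 5 and the second is February 12.
February 28, 2033 is outside the daylight-saving period (5 September 2032 – 12 February 2033), so Casur Station is on standard time, UTC−05:00.
19:00 Casur Station + 5h = 00:00 UTC (rolling into the next day, 1 March 2033).
1 October 2032 is a Friday, so the first Saturday is October 2.
1 February 2033 is a Tuesday, so Sundays fall on 6, 13, 20, 27; the last is February 27.
At the standard offset (UTC−08:00), 00:00 UTC − 8h = 16:00 Ethin standard time (rolling into the previous day, 28 February 2033).
The standard-time date in Ethin, February 28, 2033, is outside the daylight-saving period (2 October 2032 – 27 February 2033), so Ethin is on standard time, UTC−08:00.
00:00 UTC − 8h = 16:00 Ethin (rolling into the previous day, 28 February 2033).

16:00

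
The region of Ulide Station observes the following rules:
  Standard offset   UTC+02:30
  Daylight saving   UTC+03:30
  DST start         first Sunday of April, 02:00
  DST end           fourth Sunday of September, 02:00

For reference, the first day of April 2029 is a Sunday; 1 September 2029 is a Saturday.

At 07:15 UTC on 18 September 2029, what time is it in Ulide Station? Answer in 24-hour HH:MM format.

10:45

1 April 2029 is a Sunday, so the first Sunday is April 1.
1 September 2029 is a Saturday, so the first Sunday is September 2 and the fourth is September 23.
At the standard offset (UTC+02:30), 07:15 UTC + 2h30m = 09:45 Ulide Station standard time.
The standard-time date in Ulide Station, 18 September 2029, falls between 1 April and 23 September, so daylight saving is in effect and Ulide Station is at UTC+03:30.
07:15 UTC + 3h30m = 10:45 local.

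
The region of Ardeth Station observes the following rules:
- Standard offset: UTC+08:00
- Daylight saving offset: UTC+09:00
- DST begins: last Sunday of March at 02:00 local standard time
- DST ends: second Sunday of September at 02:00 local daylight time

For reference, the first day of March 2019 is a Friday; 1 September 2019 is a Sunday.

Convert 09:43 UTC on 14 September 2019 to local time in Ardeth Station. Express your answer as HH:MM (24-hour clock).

1 March 2019 is a Friday, so Sundays fall on 3, 10, 17, 24, 31; the last is March 31.
1 September 2019 is a Sunday, so the first Sunday is September 1 and the second is September 8.
At the standard offset (UTC+08:00), 09:43 UTC + 8h = 17:43 Ardeth Station standard time.
The standard-time date in Ardeth Station, 14 September 2019, is outside the daylight-saving period (31 March – 8 September), so Ardeth Station is on standard time, UTC+08:00.
09:43 UTC + 8h = 17:43 local.

17:43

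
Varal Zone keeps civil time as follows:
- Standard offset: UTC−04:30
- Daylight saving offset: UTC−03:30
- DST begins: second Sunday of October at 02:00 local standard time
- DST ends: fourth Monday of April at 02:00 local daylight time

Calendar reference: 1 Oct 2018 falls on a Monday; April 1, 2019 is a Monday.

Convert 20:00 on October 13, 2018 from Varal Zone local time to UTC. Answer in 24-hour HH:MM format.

1 October 2018 is a Monday, so the first Sunday is October 7 and the second is October 14.
1 April 2019 is a Monday, so the first Monday is April 1 and the fourth is April 22.
October 13, 2018 is outside the daylight-saving period (14 October 2018 – 22 April 2019), so Varal Zone is on standard time, UTC−04:30.
20:00 local + 4h30m = 00:30 UTC (rolling into the next day, 14 October 2018).

00:30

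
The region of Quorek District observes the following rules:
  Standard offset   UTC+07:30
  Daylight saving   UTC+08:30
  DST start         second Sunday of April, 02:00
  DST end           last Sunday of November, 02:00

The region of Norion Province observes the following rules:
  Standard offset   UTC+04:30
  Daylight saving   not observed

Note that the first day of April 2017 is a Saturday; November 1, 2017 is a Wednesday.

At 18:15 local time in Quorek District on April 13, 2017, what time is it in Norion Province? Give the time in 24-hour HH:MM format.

14:15

1 April 2017 is a Saturday, so the first Sunday is April 2 and the second is April 9.
1 November 2017 is a Wednesday, so Sundays fall on 5, 12, 19, 26; the last is November 26.
April 13, 2017 falls between 9 April and 26 November, so daylight saving is in effect and Quorek District is at UTC+08:30.
18:15 Quorek District − 8h30m = 09:45 UTC.
Norion Province stays on UTC+04:30 all year.
09:45 UTC + 4h30m = 14:15 Norion Province.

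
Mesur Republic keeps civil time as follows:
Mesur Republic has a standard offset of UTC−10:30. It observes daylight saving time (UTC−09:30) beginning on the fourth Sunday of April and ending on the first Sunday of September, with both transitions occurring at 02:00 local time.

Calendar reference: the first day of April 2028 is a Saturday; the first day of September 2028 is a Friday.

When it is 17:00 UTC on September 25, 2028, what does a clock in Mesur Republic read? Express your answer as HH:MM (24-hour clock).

1 April 2028 is a Saturday, so the first Sunday is April 2 and the fourth is April 23.
1 September 2028 is a Friday, so the first Sunday is September 3.
At the standard offset (UTC−10:30), 17:00 UTC − 10h30m = 06:30 Mesur Republic standard time.
Daylight saving runs 23 April – 3 September; the standard-time date in Mesur Republic, September 25, 2028, is outside that window, so Mesur Republic is on standard time at UTC−10:30.
17:00 UTC − 10h30m = 06:30 local.

06:30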